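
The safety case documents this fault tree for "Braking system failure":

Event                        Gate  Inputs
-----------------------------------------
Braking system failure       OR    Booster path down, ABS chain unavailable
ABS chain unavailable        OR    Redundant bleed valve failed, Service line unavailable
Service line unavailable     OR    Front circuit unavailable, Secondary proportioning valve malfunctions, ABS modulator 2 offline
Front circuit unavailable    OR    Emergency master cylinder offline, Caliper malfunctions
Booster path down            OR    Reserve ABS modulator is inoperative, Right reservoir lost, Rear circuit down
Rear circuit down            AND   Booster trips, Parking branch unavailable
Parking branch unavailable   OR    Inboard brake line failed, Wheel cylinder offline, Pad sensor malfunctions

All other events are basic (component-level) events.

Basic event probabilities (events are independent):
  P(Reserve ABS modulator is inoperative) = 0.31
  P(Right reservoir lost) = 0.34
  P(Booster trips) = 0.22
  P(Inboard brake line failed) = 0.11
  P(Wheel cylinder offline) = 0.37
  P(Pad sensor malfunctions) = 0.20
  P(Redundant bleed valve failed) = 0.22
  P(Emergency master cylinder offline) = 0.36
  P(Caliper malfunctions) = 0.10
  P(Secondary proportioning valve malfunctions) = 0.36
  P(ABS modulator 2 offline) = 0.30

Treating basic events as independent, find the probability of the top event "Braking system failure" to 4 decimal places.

0.9195

P(Parking branch unavailable) [OR] = 1 − (1−0.11) × (1−0.37) × (1−0.20) = 0.551440
P(Rear circuit down) [AND] = 0.22 × 0.551440 = 0.121317
P(Booster path down) [OR] = 1 − (1−0.31) × (1−0.34) × (1−0.121317) = 0.599848
P(Front circuit unavailable) [OR] = 1 − (1−0.36) × (1−0.10) = 0.424000
P(Service line unavailable) [OR] = 1 − (1−0.424000) × (1−0.36) × (1−0.30) = 0.741952
P(ABS chain unavailable) [OR] = 1 − (1−0.22) × (1−0.741952) = 0.798723
P(Braking system failure) [OR] = 1 − (1−0.599848) × (1−0.798723) = 0.919459
Rounded to 4 decimal places: P(Braking system failure) ≈ 0.9195.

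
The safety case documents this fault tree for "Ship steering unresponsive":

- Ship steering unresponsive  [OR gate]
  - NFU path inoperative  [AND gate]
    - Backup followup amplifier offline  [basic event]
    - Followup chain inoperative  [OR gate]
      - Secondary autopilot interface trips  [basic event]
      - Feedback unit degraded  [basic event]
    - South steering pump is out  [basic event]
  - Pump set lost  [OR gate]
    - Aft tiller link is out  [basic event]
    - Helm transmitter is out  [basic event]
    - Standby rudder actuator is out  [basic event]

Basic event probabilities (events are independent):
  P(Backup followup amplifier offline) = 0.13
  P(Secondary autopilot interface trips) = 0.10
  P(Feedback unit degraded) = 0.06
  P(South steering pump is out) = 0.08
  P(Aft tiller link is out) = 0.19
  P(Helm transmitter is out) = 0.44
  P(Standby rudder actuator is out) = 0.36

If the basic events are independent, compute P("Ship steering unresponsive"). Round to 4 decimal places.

0.7102

P(Followup chain inoperative) [OR] = 1 − (1−0.10) × (1−0.06) = 0.154000
P(NFU path inoperative) [AND] = 0.13 × 0.154000 × 0.08 = 0.001602
P(Pump set lost) [OR] = 1 − (1−0.19) × (1−0.44) × (1−0.36) = 0.709696
P(Ship steering unresponsive) [OR] = 1 − (1−0.001602) × (1−0.709696) = 0.710161
Rounded to 4 decimal places: P(Ship steering unresponsive) ≈ 0.7102.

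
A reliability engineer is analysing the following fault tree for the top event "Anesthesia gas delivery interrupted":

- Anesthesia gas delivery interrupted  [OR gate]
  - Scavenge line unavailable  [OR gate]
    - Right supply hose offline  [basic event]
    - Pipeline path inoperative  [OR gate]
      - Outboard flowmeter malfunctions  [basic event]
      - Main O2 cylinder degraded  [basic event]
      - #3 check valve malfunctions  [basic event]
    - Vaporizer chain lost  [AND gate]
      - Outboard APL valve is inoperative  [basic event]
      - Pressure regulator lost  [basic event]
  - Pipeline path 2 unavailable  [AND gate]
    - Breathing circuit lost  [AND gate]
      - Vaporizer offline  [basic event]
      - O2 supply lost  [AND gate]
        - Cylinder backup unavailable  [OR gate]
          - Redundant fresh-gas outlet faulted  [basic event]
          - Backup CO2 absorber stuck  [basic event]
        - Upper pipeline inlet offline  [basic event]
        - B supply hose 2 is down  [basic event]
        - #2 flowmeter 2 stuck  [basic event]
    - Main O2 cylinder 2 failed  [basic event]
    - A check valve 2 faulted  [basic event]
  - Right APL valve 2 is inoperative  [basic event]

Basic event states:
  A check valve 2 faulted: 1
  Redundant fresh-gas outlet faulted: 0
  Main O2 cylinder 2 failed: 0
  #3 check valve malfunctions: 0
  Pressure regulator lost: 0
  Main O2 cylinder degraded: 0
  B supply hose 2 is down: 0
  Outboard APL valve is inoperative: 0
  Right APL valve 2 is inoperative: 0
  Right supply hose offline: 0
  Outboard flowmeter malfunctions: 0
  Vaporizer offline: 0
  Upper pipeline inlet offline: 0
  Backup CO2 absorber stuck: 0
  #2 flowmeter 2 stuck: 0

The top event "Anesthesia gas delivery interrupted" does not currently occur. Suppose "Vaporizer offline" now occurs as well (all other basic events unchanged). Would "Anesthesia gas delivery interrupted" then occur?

Counterfactual: set "Vaporizer offline" to occurred.
Pipeline path inoperative [OR]: Outboard flowmeter malfunctions=not, Main O2 cylinder degraded=not, #3 check valve malfunctions=not → no input occurs → does not occur.
Vaporizer chain lost [AND]: Outboard APL valve is inoperative=not, Pressure regulator lost=not → not all inputs occur → does not occur.
Scavenge line unavailable [OR]: Right supply hose offline=not, Pipeline path inoperative=not, Vaporizer chain lost=not → no input occurs → does not occur.
Cylinder backup unavailable [OR]: Redundant fresh-gas outlet faulted=not, Backup CO2 absorber stuck=not → no input occurs → does not occur.
O2 supply lost [AND]: Cylinder backup unavailable=not, Upper pipeline inlet offline=not, B supply hose 2 is down=not, #2 flowmeter 2 stuck=not → not all inputs occur → does not occur.
Breathing circuit lost [AND]: Vaporizer offline=occurs, O2 supply lost=not → not all inputs occur → does not occur.
Pipeline path 2 unavailable [AND]: Breathing circuit lost=not, Main O2 cylinder 2 failed=not, A check valve 2 faulted=occurs → not all inputs occur → does not occur.
Anesthesia gas delivery interrupted [OR]: Scavenge line unavailable=not, Pipeline path 2 unavailable=not, Right APL valve 2 is inoperative=not → no input occurs → does not occur.

No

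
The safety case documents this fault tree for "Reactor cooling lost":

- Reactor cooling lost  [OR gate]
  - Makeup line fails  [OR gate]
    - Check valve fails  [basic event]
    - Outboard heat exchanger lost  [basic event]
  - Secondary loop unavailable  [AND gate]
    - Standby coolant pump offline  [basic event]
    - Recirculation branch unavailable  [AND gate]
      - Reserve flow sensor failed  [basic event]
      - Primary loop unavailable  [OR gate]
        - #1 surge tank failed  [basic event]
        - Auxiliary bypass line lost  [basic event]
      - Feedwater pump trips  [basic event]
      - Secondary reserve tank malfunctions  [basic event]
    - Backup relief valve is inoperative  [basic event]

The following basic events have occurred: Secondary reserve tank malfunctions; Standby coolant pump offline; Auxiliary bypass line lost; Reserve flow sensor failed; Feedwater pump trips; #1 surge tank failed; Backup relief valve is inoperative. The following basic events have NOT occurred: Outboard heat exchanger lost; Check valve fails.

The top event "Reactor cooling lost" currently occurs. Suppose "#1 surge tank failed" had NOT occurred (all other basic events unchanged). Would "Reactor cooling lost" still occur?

Yes

Counterfactual: set "#1 surge tank failed" to not occurred.
Makeup line fails [OR]: Check valve fails=not, Outboard heat exchanger lost=not → no input occurs → does not occur.
Primary loop unavailable [OR]: #1 surge tank failed=not, Auxiliary bypass line lost=occurs → at least one input occurs → occurs.
Recirculation branch unavailable [AND]: Reserve flow sensor failed=occurs, Primary loop unavailable=occurs, Feedwater pump trips=occurs, Secondary reserve tank malfunctions=occurs → all inputs occur → occurs.
Secondary loop unavailable [AND]: Standby coolant pump offline=occurs, Recirculation branch unavailable=occurs, Backup relief valve is inoperative=occurs → all inputs occur → occurs.
Reactor cooling lost [OR]: Makeup line fails=not, Secondary loop unavailable=occurs → at least one input occurs → occurs.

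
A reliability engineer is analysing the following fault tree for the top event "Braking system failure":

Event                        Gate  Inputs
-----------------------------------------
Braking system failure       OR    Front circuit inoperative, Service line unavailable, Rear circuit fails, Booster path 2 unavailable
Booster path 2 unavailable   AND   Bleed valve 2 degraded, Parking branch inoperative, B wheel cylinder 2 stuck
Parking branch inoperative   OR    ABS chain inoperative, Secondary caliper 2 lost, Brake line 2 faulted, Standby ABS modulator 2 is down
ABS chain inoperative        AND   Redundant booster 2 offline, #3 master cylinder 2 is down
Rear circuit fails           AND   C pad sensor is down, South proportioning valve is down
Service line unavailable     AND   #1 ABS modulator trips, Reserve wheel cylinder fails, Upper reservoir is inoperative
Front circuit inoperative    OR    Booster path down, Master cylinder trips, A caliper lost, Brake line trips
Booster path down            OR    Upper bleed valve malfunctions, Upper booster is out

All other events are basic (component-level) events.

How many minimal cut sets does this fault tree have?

Booster path down [OR]: union of children's cut sets → 2 cut set(s).
Front circuit inoperative [OR]: union of children's cut sets → 5 cut set(s).
Service line unavailable [AND]: one cut set from each child combined → 1 × 1 × 1 = 1 cut set(s).
Rear circuit fails [AND]: one cut set from each child combined → 1 × 1 = 1 cut set(s).
ABS chain inoperative [AND]: one cut set from each child combined → 1 × 1 = 1 cut set(s).
Parking branch inoperative [OR]: union of children's cut sets → 4 cut set(s).
Booster path 2 unavailable [AND]: one cut set from each child combined → 1 × 4 × 1 = 4 cut set(s).
Braking system failure [OR]: union of children's cut sets → 11 cut set(s).

11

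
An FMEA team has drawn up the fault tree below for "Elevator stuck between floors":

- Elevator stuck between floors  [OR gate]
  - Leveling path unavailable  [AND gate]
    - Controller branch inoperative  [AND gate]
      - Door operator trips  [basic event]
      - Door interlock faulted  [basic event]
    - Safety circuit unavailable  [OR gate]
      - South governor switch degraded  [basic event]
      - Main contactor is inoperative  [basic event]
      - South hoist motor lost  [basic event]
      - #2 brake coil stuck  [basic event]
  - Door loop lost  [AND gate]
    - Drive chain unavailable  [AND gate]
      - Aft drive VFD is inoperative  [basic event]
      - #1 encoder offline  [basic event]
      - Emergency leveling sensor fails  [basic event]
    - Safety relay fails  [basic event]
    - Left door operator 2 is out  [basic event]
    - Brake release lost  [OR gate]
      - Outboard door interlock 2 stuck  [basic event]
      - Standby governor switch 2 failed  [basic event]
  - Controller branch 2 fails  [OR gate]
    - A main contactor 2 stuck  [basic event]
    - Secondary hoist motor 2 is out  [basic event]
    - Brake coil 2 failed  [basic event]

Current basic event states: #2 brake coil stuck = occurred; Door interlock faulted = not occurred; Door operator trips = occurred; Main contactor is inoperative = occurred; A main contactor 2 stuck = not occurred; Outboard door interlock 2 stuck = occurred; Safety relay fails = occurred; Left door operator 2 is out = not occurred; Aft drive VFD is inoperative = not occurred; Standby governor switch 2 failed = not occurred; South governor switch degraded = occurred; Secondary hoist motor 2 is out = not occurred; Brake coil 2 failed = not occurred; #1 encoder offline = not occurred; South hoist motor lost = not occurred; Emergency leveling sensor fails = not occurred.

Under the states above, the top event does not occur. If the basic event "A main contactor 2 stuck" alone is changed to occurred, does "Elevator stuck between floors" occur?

Counterfactual: set "A main contactor 2 stuck" to occurred.
Controller branch inoperative [AND]: Door operator trips=occurs, Door interlock faulted=not → not all inputs occur → does not occur.
Safety circuit unavailable [OR]: South governor switch degraded=occurs, Main contactor is inoperative=occurs, South hoist motor lost=not, #2 brake coil stuck=occurs → at least one input occurs → occurs.
Leveling path unavailable [AND]: Controller branch inoperative=not, Safety circuit unavailable=occurs → not all inputs occur → does not occur.
Drive chain unavailable [AND]: Aft drive VFD is inoperative=not, #1 encoder offline=not, Emergency leveling sensor fails=not → not all inputs occur → does not occur.
Brake release lost [OR]: Outboard door interlock 2 stuck=occurs, Standby governor switch 2 failed=not → at least one input occurs → occurs.
Door loop lost [AND]: Drive chain unavailable=not, Safety relay fails=occurs, Left door operator 2 is out=not, Brake release lost=occurs → not all inputs occur → does not occur.
Controller branch 2 fails [OR]: A main contactor 2 stuck=occurs, Secondary hoist motor 2 is out=not, Brake coil 2 failed=not → at least one input occurs → occurs.
Elevator stuck between floors [OR]: Leveling path unavailable=not, Door loop lost=not, Controller branch 2 fails=occurs → at least one input occurs → occurs.

Yes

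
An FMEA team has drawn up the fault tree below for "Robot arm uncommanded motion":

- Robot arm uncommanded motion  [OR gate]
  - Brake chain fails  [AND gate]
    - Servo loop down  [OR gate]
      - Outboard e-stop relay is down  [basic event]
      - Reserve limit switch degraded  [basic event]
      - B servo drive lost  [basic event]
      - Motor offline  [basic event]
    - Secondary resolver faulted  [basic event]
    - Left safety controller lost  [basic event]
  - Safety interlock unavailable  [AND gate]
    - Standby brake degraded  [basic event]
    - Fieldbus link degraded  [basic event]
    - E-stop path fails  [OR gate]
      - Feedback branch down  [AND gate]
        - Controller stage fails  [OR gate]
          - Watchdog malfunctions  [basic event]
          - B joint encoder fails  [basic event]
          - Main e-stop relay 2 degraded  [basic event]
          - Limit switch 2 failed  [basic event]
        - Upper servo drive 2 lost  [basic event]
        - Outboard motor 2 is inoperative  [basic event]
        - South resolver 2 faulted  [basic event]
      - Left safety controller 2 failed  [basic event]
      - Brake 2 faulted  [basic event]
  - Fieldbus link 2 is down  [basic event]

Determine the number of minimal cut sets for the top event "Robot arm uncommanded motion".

11

Servo loop down [OR]: union of children's cut sets → 4 cut set(s).
Brake chain fails [AND]: one cut set from each child combined → 4 × 1 × 1 = 4 cut set(s).
Controller stage fails [OR]: union of children's cut sets → 4 cut set(s).
Feedback branch down [AND]: one cut set from each child combined → 4 × 1 × 1 × 1 = 4 cut set(s).
E-stop path fails [OR]: union of children's cut sets → 6 cut set(s).
Safety interlock unavailable [AND]: one cut set from each child combined → 1 × 1 × 6 = 6 cut set(s).
Robot arm uncommanded motion [OR]: union of children's cut sets → 11 cut set(s).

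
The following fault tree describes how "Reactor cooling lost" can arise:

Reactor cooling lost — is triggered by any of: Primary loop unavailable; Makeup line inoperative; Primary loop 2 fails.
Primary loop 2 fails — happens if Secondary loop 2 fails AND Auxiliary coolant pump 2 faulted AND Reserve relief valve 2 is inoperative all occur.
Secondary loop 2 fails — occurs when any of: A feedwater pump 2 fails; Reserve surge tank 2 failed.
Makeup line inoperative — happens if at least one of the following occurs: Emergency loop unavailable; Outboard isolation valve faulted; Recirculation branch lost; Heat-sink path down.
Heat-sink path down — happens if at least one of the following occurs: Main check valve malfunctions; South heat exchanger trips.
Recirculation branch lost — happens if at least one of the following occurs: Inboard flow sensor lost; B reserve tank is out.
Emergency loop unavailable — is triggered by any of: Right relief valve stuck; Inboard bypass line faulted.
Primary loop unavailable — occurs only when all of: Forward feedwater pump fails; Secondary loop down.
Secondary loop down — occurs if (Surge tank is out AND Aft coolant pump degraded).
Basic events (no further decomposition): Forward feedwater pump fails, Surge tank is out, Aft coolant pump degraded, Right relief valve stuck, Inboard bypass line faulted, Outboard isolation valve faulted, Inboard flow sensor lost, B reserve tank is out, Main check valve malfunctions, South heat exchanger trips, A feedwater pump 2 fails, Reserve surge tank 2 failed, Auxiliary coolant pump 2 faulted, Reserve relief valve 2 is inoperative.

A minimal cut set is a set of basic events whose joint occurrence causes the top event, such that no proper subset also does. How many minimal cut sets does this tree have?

Secondary loop down [AND]: one cut set from each child combined → 1 × 1 = 1 cut set(s).
Primary loop unavailable [AND]: one cut set from each child combined → 1 × 1 = 1 cut set(s).
Emergency loop unavailable [OR]: union of children's cut sets → 2 cut set(s).
Recirculation branch lost [OR]: union of children's cut sets → 2 cut set(s).
Heat-sink path down [OR]: union of children's cut sets → 2 cut set(s).
Makeup line inoperative [OR]: union of children's cut sets → 7 cut set(s).
Secondary loop 2 fails [OR]: union of children's cut sets → 2 cut set(s).
Primary loop 2 fails [AND]: one cut set from each child combined → 2 × 1 × 1 = 2 cut set(s).
Reactor cooling lost [OR]: union of children's cut sets → 10 cut set(s).
Minimal cut sets: {Aft coolant pump degraded, Forward feedwater pump fails, Surge tank is out}; {Right relief valve stuck}; {Inboard bypass line faulted}; {Outboard isolation valve faulted}; {Inboard flow sensor lost}; {B reserve tank is out}; {Main check valve malfunctions}; {South heat exchanger trips}; {A feedwater pump 2 fails, Auxiliary coolant pump 2 faulted, Reserve relief valve 2 is inoperative}; {Auxiliary coolant pump 2 faulted, Reserve relief valve 2 is inoperative, Reserve surge tank 2 failed}.

10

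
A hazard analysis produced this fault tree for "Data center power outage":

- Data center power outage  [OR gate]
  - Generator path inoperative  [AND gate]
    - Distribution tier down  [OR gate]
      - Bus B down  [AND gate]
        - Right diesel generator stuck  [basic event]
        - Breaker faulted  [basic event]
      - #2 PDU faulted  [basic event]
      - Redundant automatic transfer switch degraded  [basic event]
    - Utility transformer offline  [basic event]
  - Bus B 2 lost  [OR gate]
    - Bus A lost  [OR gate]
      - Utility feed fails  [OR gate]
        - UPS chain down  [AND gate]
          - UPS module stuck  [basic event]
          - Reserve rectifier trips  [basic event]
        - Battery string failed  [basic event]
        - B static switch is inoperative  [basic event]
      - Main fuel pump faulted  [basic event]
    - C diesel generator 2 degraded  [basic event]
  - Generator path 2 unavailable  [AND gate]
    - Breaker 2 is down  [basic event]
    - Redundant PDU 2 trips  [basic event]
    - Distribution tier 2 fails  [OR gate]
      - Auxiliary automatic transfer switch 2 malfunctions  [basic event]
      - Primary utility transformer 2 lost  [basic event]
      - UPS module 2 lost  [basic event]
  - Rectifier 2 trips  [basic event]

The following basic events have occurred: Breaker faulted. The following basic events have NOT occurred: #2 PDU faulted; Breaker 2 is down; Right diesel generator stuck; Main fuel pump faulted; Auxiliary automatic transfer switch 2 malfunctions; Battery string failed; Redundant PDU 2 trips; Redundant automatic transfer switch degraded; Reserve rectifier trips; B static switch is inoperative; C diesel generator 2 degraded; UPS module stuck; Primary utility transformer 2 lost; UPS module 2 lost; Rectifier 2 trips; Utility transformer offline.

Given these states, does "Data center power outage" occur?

No

Bus B down [AND]: Right diesel generator stuck=not, Breaker faulted=occurs → not all inputs occur → does not occur.
Distribution tier down [OR]: Bus B down=not, #2 PDU faulted=not, Redundant automatic transfer switch degraded=not → no input occurs → does not occur.
Generator path inoperative [AND]: Distribution tier down=not, Utility transformer offline=not → not all inputs occur → does not occur.
UPS chain down [AND]: UPS module stuck=not, Reserve rectifier trips=not → not all inputs occur → does not occur.
Utility feed fails [OR]: UPS chain down=not, Battery string failed=not, B static switch is inoperative=not → no input occurs → does not occur.
Bus A lost [OR]: Utility feed fails=not, Main fuel pump faulted=not → no input occurs → does not occur.
Bus B 2 lost [OR]: Bus A lost=not, C diesel generator 2 degraded=not → no input occurs → does not occur.
Distribution tier 2 fails [OR]: Auxiliary automatic transfer switch 2 malfunctions=not, Primary utility transformer 2 lost=not, UPS module 2 lost=not → no input occurs → does not occur.
Generator path 2 unavailable [AND]: Breaker 2 is down=not, Redundant PDU 2 trips=not, Distribution tier 2 fails=not → not all inputs occur → does not occur.
Data center power outage [OR]: Generator path inoperative=not, Bus B 2 lost=not, Generator path 2 unavailable=not, Rectifier 2 trips=not → no input occurs → does not occur.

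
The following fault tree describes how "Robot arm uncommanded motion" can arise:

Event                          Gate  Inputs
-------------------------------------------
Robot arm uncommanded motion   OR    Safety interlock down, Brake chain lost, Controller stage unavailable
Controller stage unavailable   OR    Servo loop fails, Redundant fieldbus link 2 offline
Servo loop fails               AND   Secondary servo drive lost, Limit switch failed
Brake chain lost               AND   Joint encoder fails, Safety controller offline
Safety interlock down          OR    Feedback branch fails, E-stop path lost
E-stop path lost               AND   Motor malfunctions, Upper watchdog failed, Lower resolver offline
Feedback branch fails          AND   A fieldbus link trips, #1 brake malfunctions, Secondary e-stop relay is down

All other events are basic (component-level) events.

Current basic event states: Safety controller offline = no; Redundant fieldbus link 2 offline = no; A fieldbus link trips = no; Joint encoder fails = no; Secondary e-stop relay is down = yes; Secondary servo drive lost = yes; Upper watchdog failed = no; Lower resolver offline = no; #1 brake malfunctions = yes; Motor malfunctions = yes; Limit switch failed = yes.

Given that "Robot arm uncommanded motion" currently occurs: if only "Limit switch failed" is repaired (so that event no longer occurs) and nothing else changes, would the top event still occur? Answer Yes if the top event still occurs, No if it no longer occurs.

Counterfactual: set "Limit switch failed" to not occurred.
Feedback branch fails [AND]: A fieldbus link trips=not, #1 brake malfunctions=occurs, Secondary e-stop relay is down=occurs → not all inputs occur → does not occur.
E-stop path lost [AND]: Motor malfunctions=occurs, Upper watchdog failed=not, Lower resolver offline=not → not all inputs occur → does not occur.
Safety interlock down [OR]: Feedback branch fails=not, E-stop path lost=not → no input occurs → does not occur.
Brake chain lost [AND]: Joint encoder fails=not, Safety controller offline=not → not all inputs occur → does not occur.
Servo loop fails [AND]: Secondary servo drive lost=occurs, Limit switch failed=not → not all inputs occur → does not occur.
Controller stage unavailable [OR]: Servo loop fails=not, Redundant fieldbus link 2 offline=not → no input occurs → does not occur.
Robot arm uncommanded motion [OR]: Safety interlock down=not, Brake chain lost=not, Controller stage unavailable=not → no input occurs → does not occur.

No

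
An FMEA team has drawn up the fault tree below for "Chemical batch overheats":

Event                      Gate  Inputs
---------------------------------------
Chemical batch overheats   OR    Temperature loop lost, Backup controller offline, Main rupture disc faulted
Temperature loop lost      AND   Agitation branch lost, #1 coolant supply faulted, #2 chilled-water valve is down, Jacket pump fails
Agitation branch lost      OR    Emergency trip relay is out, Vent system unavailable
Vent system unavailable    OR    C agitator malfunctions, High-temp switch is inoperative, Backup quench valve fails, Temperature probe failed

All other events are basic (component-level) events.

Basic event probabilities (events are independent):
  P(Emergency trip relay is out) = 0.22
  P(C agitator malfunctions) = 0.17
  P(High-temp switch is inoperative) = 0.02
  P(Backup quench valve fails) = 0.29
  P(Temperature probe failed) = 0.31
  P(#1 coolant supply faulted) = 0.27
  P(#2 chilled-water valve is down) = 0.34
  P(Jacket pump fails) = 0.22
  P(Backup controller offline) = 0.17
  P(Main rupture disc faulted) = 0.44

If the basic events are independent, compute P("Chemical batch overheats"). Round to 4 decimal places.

P(Vent system unavailable) [OR] = 1 − (1−0.17) × (1−0.02) × (1−0.29) × (1−0.31) = 0.601515
P(Agitation branch lost) [OR] = 1 − (1−0.22) × (1−0.601515) = 0.689182
P(Temperature loop lost) [AND] = 0.689182 × 0.27 × 0.34 × 0.22 = 0.013919
P(Chemical batch overheats) [OR] = 1 − (1−0.013919) × (1−0.17) × (1−0.44) = 0.541670
Rounded to 4 decimal places: P(Chemical batch overheats) ≈ 0.5417.

0.5417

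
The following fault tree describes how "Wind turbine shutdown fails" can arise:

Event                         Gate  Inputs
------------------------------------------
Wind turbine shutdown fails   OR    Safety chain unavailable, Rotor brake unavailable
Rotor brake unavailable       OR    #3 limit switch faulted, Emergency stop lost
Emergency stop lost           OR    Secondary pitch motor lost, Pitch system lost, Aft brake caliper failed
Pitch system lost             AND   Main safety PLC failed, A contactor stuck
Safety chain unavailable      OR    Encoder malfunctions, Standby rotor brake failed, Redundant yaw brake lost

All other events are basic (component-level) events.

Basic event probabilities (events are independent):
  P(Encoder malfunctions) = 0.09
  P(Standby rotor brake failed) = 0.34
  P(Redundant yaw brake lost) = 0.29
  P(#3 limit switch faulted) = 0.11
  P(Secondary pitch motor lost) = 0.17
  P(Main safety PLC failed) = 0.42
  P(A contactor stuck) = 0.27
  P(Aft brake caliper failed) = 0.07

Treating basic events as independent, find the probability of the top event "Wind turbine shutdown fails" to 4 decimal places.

0.7403

P(Safety chain unavailable) [OR] = 1 − (1−0.09) × (1−0.34) × (1−0.29) = 0.573574
P(Pitch system lost) [AND] = 0.42 × 0.27 = 0.113400
P(Emergency stop lost) [OR] = 1 − (1−0.17) × (1−0.113400) × (1−0.07) = 0.315633
P(Rotor brake unavailable) [OR] = 1 − (1−0.11) × (1−0.315633) = 0.390913
P(Wind turbine shutdown fails) [OR] = 1 − (1−0.573574) × (1−0.390913) = 0.740269
Rounded to 4 decimal places: P(Wind turbine shutdown fails) ≈ 0.7403.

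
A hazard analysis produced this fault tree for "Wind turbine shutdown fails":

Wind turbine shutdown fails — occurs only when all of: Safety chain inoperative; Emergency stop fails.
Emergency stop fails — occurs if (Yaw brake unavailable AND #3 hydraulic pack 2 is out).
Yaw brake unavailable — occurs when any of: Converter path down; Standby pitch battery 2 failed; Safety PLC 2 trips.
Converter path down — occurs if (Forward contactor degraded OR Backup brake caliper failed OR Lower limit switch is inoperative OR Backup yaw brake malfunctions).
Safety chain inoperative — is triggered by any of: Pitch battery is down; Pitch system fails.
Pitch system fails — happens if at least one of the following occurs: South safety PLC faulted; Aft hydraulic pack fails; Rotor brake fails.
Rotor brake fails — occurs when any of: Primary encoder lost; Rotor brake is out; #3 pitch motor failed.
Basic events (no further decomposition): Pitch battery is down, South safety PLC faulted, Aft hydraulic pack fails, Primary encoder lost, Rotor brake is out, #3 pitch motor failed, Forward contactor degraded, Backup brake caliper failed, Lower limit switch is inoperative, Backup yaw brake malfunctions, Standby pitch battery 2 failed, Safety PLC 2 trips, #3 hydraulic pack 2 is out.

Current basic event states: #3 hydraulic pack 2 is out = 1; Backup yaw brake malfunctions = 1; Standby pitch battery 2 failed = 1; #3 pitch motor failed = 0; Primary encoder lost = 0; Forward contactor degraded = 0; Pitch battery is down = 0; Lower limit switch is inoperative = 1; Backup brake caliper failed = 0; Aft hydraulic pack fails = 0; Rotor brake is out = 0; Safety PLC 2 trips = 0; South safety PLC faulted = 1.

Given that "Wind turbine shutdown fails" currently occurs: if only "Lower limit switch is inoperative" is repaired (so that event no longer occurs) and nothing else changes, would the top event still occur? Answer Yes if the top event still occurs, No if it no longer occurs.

Counterfactual: set "Lower limit switch is inoperative" to not occurred.
Rotor brake fails [OR]: Primary encoder lost=not, Rotor brake is out=not, #3 pitch motor failed=not → no input occurs → does not occur.
Pitch system fails [OR]: South safety PLC faulted=occurs, Aft hydraulic pack fails=not, Rotor brake fails=not → at least one input occurs → occurs.
Safety chain inoperative [OR]: Pitch battery is down=not, Pitch system fails=occurs → at least one input occurs → occurs.
Converter path down [OR]: Forward contactor degraded=not, Backup brake caliper failed=not, Lower limit switch is inoperative=not, Backup yaw brake malfunctions=occurs → at least one input occurs → occurs.
Yaw brake unavailable [OR]: Converter path down=occurs, Standby pitch battery 2 failed=occurs, Safety PLC 2 trips=not → at least one input occurs → occurs.
Emergency stop fails [AND]: Yaw brake unavailable=occurs, #3 hydraulic pack 2 is out=occurs → all inputs occur → occurs.
Wind turbine shutdown fails [AND]: Safety chain inoperative=occurs, Emergency stop fails=occurs → all inputs occur → occurs.

Yes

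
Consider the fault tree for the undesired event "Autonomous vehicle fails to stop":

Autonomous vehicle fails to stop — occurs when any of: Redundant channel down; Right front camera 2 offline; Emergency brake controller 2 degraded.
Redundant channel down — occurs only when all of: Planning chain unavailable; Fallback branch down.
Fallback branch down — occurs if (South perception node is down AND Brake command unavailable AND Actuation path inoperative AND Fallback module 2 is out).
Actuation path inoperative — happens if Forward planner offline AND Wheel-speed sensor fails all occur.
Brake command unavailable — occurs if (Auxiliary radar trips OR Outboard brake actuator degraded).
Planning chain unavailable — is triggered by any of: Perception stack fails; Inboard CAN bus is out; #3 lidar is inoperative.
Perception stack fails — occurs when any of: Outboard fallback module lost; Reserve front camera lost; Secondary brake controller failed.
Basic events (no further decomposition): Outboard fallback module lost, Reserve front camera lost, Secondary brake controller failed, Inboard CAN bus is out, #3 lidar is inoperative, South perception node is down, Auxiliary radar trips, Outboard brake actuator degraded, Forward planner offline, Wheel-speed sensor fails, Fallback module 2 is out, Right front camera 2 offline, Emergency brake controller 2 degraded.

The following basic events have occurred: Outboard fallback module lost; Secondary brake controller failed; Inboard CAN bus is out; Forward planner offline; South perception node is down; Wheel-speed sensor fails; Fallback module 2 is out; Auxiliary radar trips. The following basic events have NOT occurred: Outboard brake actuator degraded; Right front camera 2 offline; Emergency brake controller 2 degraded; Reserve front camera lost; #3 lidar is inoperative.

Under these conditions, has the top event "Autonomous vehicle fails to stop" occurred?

Yes

Perception stack fails [OR]: Outboard fallback module lost=occurs, Reserve front camera lost=not, Secondary brake controller failed=occurs → at least one input occurs → occurs.
Planning chain unavailable [OR]: Perception stack fails=occurs, Inboard CAN bus is out=occurs, #3 lidar is inoperative=not → at least one input occurs → occurs.
Brake command unavailable [OR]: Auxiliary radar trips=occurs, Outboard brake actuator degraded=not → at least one input occurs → occurs.
Actuation path inoperative [AND]: Forward planner offline=occurs, Wheel-speed sensor fails=occurs → all inputs occur → occurs.
Fallback branch down [AND]: South perception node is down=occurs, Brake command unavailable=occurs, Actuation path inoperative=occurs, Fallback module 2 is out=occurs → all inputs occur → occurs.
Redundant channel down [AND]: Planning chain unavailable=occurs, Fallback branch down=occurs → all inputs occur → occurs.
Autonomous vehicle fails to stop [OR]: Redundant channel down=occurs, Right front camera 2 offline=not, Emergency brake controller 2 degraded=not → at least one input occurs → occurs.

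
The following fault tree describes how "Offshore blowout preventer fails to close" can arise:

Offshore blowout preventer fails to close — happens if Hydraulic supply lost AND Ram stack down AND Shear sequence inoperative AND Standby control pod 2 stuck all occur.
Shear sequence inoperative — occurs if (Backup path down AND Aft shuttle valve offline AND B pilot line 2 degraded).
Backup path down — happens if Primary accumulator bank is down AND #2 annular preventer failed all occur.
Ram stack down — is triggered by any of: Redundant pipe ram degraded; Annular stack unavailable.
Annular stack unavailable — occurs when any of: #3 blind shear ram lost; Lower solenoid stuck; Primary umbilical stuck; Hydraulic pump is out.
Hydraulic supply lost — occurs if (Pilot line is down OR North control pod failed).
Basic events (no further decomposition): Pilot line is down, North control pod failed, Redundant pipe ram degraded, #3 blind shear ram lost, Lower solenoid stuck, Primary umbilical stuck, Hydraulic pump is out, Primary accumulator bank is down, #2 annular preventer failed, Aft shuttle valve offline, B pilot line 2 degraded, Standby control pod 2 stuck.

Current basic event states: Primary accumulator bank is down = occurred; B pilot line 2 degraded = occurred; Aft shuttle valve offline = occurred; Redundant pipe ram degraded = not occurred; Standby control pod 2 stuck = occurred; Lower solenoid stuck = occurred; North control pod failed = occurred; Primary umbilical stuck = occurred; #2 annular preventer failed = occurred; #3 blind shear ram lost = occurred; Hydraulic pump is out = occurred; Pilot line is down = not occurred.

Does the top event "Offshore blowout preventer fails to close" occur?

Yes

Hydraulic supply lost [OR]: Pilot line is down=not, North control pod failed=occurs → at least one input occurs → occurs.
Annular stack unavailable [OR]: #3 blind shear ram lost=occurs, Lower solenoid stuck=occurs, Primary umbilical stuck=occurs, Hydraulic pump is out=occurs → at least one input occurs → occurs.
Ram stack down [OR]: Redundant pipe ram degraded=not, Annular stack unavailable=occurs → at least one input occurs → occurs.
Backup path down [AND]: Primary accumulator bank is down=occurs, #2 annular preventer failed=occurs → all inputs occur → occurs.
Shear sequence inoperative [AND]: Backup path down=occurs, Aft shuttle valve offline=occurs, B pilot line 2 degraded=occurs → all inputs occur → occurs.
Offshore blowout preventer fails to close [AND]: Hydraulic supply lost=occurs, Ram stack down=occurs, Shear sequence inoperative=occurs, Standby control pod 2 stuck=occurs → all inputs occur → occurs.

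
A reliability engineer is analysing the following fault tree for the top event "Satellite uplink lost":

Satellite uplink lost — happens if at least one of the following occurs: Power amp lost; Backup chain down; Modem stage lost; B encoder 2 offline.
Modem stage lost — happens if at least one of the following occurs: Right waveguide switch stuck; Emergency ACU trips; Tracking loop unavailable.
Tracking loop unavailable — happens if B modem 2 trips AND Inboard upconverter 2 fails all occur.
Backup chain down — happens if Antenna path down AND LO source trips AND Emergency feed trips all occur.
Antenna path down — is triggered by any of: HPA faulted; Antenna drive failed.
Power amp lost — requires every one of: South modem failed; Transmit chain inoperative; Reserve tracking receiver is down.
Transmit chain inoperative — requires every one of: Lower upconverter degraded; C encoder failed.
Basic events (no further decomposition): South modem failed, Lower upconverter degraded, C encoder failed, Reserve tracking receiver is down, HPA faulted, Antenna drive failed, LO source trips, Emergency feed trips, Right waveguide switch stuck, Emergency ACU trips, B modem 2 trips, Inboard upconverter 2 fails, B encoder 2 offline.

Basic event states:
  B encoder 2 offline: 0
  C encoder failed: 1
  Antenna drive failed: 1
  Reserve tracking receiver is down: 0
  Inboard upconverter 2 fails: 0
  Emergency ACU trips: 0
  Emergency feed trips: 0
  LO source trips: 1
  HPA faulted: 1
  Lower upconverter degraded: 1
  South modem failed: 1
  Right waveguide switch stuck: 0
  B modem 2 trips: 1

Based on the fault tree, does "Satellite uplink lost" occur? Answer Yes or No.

No

Transmit chain inoperative [AND]: Lower upconverter degraded=occurs, C encoder failed=occurs → all inputs occur → occurs.
Power amp lost [AND]: South modem failed=occurs, Transmit chain inoperative=occurs, Reserve tracking receiver is down=not → not all inputs occur → does not occur.
Antenna path down [OR]: HPA faulted=occurs, Antenna drive failed=occurs → at least one input occurs → occurs.
Backup chain down [AND]: Antenna path down=occurs, LO source trips=occurs, Emergency feed trips=not → not all inputs occur → does not occur.
Tracking loop unavailable [AND]: B modem 2 trips=occurs, Inboard upconverter 2 fails=not → not all inputs occur → does not occur.
Modem stage lost [OR]: Right waveguide switch stuck=not, Emergency ACU trips=not, Tracking loop unavailable=not → no input occurs → does not occur.
Satellite uplink lost [OR]: Power amp lost=not, Backup chain down=not, Modem stage lost=not, B encoder 2 offline=not → no input occurs → does not occur.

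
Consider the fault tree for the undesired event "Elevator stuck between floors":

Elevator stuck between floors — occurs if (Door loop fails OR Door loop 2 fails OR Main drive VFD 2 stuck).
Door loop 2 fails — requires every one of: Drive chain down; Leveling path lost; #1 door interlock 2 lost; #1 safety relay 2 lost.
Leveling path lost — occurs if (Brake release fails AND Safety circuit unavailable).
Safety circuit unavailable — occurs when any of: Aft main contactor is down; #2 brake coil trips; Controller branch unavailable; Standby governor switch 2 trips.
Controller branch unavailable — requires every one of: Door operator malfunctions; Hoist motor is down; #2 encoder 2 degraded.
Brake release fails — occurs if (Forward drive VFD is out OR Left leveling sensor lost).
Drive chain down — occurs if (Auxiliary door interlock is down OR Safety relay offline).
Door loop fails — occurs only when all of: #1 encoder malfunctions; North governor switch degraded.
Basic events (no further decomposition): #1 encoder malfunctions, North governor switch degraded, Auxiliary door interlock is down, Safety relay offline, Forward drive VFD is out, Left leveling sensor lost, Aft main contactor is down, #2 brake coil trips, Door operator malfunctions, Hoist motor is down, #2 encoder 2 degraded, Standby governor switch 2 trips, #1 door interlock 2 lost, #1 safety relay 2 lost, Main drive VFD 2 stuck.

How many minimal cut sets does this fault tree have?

18

Door loop fails [AND]: one cut set from each child combined → 1 × 1 = 1 cut set(s).
Drive chain down [OR]: union of children's cut sets → 2 cut set(s).
Brake release fails [OR]: union of children's cut sets → 2 cut set(s).
Controller branch unavailable [AND]: one cut set from each child combined → 1 × 1 × 1 = 1 cut set(s).
Safety circuit unavailable [OR]: union of children's cut sets → 4 cut set(s).
Leveling path lost [AND]: one cut set from each child combined → 2 × 4 = 8 cut set(s).
Door loop 2 fails [AND]: one cut set from each child combined → 2 × 8 × 1 × 1 = 16 cut set(s).
Elevator stuck between floors [OR]: union of children's cut sets → 18 cut set(s).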